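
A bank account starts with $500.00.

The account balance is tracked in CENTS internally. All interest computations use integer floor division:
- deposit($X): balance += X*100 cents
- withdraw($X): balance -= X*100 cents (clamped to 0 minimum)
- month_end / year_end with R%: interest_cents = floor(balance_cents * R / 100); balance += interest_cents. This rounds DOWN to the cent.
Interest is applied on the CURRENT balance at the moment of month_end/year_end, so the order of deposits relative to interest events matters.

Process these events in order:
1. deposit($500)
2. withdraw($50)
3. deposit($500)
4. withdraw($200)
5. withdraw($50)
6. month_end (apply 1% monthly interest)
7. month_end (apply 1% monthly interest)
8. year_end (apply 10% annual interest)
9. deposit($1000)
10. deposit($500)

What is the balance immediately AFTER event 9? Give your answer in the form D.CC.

Answer: 2346.53

Derivation:
After 1 (deposit($500)): balance=$1000.00 total_interest=$0.00
After 2 (withdraw($50)): balance=$950.00 total_interest=$0.00
After 3 (deposit($500)): balance=$1450.00 total_interest=$0.00
After 4 (withdraw($200)): balance=$1250.00 total_interest=$0.00
After 5 (withdraw($50)): balance=$1200.00 total_interest=$0.00
After 6 (month_end (apply 1% monthly interest)): balance=$1212.00 total_interest=$12.00
After 7 (month_end (apply 1% monthly interest)): balance=$1224.12 total_interest=$24.12
After 8 (year_end (apply 10% annual interest)): balance=$1346.53 total_interest=$146.53
After 9 (deposit($1000)): balance=$2346.53 total_interest=$146.53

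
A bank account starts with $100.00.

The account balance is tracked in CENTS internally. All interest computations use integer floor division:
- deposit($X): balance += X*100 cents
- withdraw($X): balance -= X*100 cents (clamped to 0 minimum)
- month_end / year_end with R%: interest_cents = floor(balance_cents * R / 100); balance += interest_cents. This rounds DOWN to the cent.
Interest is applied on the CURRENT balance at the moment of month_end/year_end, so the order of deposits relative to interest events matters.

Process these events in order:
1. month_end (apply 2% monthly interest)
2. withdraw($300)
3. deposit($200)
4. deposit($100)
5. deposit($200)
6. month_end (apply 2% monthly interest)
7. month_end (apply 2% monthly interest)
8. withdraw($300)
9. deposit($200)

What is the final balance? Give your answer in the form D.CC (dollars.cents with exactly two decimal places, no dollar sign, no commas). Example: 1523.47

Answer: 420.20

Derivation:
After 1 (month_end (apply 2% monthly interest)): balance=$102.00 total_interest=$2.00
After 2 (withdraw($300)): balance=$0.00 total_interest=$2.00
After 3 (deposit($200)): balance=$200.00 total_interest=$2.00
After 4 (deposit($100)): balance=$300.00 total_interest=$2.00
After 5 (deposit($200)): balance=$500.00 total_interest=$2.00
After 6 (month_end (apply 2% monthly interest)): balance=$510.00 total_interest=$12.00
After 7 (month_end (apply 2% monthly interest)): balance=$520.20 total_interest=$22.20
After 8 (withdraw($300)): balance=$220.20 total_interest=$22.20
After 9 (deposit($200)): balance=$420.20 total_interest=$22.20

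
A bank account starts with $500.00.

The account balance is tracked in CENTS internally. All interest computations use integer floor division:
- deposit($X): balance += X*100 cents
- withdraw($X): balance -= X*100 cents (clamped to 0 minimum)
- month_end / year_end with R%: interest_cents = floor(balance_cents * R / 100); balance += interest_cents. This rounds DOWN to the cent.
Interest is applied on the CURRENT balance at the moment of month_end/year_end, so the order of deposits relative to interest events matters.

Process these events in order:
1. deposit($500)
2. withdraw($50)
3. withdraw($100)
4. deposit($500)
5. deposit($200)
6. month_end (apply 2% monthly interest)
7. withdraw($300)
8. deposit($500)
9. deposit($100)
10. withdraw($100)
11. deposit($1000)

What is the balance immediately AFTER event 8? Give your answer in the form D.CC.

After 1 (deposit($500)): balance=$1000.00 total_interest=$0.00
After 2 (withdraw($50)): balance=$950.00 total_interest=$0.00
After 3 (withdraw($100)): balance=$850.00 total_interest=$0.00
After 4 (deposit($500)): balance=$1350.00 total_interest=$0.00
After 5 (deposit($200)): balance=$1550.00 total_interest=$0.00
After 6 (month_end (apply 2% monthly interest)): balance=$1581.00 total_interest=$31.00
After 7 (withdraw($300)): balance=$1281.00 total_interest=$31.00
After 8 (deposit($500)): balance=$1781.00 total_interest=$31.00

Answer: 1781.00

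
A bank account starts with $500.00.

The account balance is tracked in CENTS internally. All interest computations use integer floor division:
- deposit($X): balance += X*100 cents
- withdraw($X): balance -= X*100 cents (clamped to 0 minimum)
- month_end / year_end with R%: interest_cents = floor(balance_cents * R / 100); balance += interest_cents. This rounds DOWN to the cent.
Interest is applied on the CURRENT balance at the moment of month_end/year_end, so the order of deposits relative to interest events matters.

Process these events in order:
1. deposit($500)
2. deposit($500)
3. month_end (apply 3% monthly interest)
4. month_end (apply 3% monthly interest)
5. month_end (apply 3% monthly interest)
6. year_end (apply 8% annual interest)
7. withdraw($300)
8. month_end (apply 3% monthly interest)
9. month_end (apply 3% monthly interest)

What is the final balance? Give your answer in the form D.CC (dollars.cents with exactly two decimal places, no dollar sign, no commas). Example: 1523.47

After 1 (deposit($500)): balance=$1000.00 total_interest=$0.00
After 2 (deposit($500)): balance=$1500.00 total_interest=$0.00
After 3 (month_end (apply 3% monthly interest)): balance=$1545.00 total_interest=$45.00
After 4 (month_end (apply 3% monthly interest)): balance=$1591.35 total_interest=$91.35
After 5 (month_end (apply 3% monthly interest)): balance=$1639.09 total_interest=$139.09
After 6 (year_end (apply 8% annual interest)): balance=$1770.21 total_interest=$270.21
After 7 (withdraw($300)): balance=$1470.21 total_interest=$270.21
After 8 (month_end (apply 3% monthly interest)): balance=$1514.31 total_interest=$314.31
After 9 (month_end (apply 3% monthly interest)): balance=$1559.73 total_interest=$359.73

Answer: 1559.73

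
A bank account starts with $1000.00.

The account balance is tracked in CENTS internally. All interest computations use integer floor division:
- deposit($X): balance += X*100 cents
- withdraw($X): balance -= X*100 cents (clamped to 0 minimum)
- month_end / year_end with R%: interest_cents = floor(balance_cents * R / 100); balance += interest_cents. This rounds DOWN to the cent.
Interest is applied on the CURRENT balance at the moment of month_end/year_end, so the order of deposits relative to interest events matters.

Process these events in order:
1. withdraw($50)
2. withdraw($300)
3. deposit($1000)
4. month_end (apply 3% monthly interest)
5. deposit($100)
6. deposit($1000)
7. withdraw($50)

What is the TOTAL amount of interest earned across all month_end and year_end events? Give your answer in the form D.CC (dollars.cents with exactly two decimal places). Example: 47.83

Answer: 49.50

Derivation:
After 1 (withdraw($50)): balance=$950.00 total_interest=$0.00
After 2 (withdraw($300)): balance=$650.00 total_interest=$0.00
After 3 (deposit($1000)): balance=$1650.00 total_interest=$0.00
After 4 (month_end (apply 3% monthly interest)): balance=$1699.50 total_interest=$49.50
After 5 (deposit($100)): balance=$1799.50 total_interest=$49.50
After 6 (deposit($1000)): balance=$2799.50 total_interest=$49.50
After 7 (withdraw($50)): balance=$2749.50 total_interest=$49.50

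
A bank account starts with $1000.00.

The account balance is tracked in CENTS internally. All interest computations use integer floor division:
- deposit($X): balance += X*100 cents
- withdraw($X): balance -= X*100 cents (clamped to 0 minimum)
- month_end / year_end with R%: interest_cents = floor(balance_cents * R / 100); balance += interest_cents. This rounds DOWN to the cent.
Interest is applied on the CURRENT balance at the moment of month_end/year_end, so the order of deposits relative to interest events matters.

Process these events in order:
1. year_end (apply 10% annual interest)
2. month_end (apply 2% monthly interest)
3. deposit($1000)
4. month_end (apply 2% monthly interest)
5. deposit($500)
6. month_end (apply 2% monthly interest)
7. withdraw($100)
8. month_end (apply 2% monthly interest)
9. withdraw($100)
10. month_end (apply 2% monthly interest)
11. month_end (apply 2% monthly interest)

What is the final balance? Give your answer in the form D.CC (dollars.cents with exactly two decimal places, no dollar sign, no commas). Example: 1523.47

After 1 (year_end (apply 10% annual interest)): balance=$1100.00 total_interest=$100.00
After 2 (month_end (apply 2% monthly interest)): balance=$1122.00 total_interest=$122.00
After 3 (deposit($1000)): balance=$2122.00 total_interest=$122.00
After 4 (month_end (apply 2% monthly interest)): balance=$2164.44 total_interest=$164.44
After 5 (deposit($500)): balance=$2664.44 total_interest=$164.44
After 6 (month_end (apply 2% monthly interest)): balance=$2717.72 total_interest=$217.72
After 7 (withdraw($100)): balance=$2617.72 total_interest=$217.72
After 8 (month_end (apply 2% monthly interest)): balance=$2670.07 total_interest=$270.07
After 9 (withdraw($100)): balance=$2570.07 total_interest=$270.07
After 10 (month_end (apply 2% monthly interest)): balance=$2621.47 total_interest=$321.47
After 11 (month_end (apply 2% monthly interest)): balance=$2673.89 total_interest=$373.89

Answer: 2673.89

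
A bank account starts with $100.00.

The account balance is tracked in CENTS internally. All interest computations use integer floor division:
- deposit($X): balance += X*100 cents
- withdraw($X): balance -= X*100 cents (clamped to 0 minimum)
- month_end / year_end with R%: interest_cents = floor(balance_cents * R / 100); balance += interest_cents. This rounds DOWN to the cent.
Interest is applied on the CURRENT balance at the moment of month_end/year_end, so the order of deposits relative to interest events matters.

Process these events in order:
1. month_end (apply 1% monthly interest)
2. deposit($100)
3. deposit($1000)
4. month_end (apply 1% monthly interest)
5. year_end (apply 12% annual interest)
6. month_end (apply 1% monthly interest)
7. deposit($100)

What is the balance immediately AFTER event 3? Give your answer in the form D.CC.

After 1 (month_end (apply 1% monthly interest)): balance=$101.00 total_interest=$1.00
After 2 (deposit($100)): balance=$201.00 total_interest=$1.00
After 3 (deposit($1000)): balance=$1201.00 total_interest=$1.00

Answer: 1201.00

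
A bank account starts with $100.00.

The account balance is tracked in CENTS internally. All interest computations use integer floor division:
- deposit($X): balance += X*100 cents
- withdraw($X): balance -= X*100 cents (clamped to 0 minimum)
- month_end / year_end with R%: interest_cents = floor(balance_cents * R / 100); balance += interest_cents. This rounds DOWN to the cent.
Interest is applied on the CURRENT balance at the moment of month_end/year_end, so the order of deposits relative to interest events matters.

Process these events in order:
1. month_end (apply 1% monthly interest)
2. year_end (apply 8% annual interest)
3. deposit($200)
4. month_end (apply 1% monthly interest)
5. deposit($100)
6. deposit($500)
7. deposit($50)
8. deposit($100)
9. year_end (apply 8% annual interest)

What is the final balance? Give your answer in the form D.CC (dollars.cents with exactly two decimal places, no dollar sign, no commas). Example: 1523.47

Answer: 1147.14

Derivation:
After 1 (month_end (apply 1% monthly interest)): balance=$101.00 total_interest=$1.00
After 2 (year_end (apply 8% annual interest)): balance=$109.08 total_interest=$9.08
After 3 (deposit($200)): balance=$309.08 total_interest=$9.08
After 4 (month_end (apply 1% monthly interest)): balance=$312.17 total_interest=$12.17
After 5 (deposit($100)): balance=$412.17 total_interest=$12.17
After 6 (deposit($500)): balance=$912.17 total_interest=$12.17
After 7 (deposit($50)): balance=$962.17 total_interest=$12.17
After 8 (deposit($100)): balance=$1062.17 total_interest=$12.17
After 9 (year_end (apply 8% annual interest)): balance=$1147.14 total_interest=$97.14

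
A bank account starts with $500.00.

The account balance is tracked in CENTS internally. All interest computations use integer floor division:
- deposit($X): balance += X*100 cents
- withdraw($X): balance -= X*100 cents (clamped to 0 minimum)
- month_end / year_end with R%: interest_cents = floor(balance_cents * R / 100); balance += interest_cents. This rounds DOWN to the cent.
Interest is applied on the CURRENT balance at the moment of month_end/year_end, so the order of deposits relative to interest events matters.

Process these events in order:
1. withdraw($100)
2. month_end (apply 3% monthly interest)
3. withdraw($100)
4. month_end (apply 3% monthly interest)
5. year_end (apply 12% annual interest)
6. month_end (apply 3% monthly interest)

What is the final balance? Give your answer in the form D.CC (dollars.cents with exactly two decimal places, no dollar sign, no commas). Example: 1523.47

Answer: 370.71

Derivation:
After 1 (withdraw($100)): balance=$400.00 total_interest=$0.00
After 2 (month_end (apply 3% monthly interest)): balance=$412.00 total_interest=$12.00
After 3 (withdraw($100)): balance=$312.00 total_interest=$12.00
After 4 (month_end (apply 3% monthly interest)): balance=$321.36 total_interest=$21.36
After 5 (year_end (apply 12% annual interest)): balance=$359.92 total_interest=$59.92
After 6 (month_end (apply 3% monthly interest)): balance=$370.71 total_interest=$70.71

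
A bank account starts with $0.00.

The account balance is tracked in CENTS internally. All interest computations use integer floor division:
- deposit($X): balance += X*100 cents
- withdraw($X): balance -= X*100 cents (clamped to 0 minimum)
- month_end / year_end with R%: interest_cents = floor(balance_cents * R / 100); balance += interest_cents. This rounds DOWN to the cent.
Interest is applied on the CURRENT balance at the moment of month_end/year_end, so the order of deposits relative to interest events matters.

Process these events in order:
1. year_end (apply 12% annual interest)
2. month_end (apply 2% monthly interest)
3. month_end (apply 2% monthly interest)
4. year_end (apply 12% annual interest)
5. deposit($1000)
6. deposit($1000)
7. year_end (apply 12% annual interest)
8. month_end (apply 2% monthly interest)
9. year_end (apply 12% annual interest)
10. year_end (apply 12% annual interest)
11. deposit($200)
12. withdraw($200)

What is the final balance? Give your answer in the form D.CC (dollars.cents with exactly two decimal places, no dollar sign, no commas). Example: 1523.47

Answer: 2866.04

Derivation:
After 1 (year_end (apply 12% annual interest)): balance=$0.00 total_interest=$0.00
After 2 (month_end (apply 2% monthly interest)): balance=$0.00 total_interest=$0.00
After 3 (month_end (apply 2% monthly interest)): balance=$0.00 total_interest=$0.00
After 4 (year_end (apply 12% annual interest)): balance=$0.00 total_interest=$0.00
After 5 (deposit($1000)): balance=$1000.00 total_interest=$0.00
After 6 (deposit($1000)): balance=$2000.00 total_interest=$0.00
After 7 (year_end (apply 12% annual interest)): balance=$2240.00 total_interest=$240.00
After 8 (month_end (apply 2% monthly interest)): balance=$2284.80 total_interest=$284.80
After 9 (year_end (apply 12% annual interest)): balance=$2558.97 total_interest=$558.97
After 10 (year_end (apply 12% annual interest)): balance=$2866.04 total_interest=$866.04
After 11 (deposit($200)): balance=$3066.04 total_interest=$866.04
After 12 (withdraw($200)): balance=$2866.04 total_interest=$866.04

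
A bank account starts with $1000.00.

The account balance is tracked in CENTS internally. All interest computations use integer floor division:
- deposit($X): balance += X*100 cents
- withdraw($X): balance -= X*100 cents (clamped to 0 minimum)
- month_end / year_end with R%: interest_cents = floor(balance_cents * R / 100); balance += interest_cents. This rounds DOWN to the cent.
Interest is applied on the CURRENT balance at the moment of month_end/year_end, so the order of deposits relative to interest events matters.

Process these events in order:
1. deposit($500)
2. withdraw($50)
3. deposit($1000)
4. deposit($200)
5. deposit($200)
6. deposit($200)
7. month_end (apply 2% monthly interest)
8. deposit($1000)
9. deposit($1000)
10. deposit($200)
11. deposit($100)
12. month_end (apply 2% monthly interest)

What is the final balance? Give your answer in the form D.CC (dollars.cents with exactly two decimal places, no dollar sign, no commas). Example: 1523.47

After 1 (deposit($500)): balance=$1500.00 total_interest=$0.00
After 2 (withdraw($50)): balance=$1450.00 total_interest=$0.00
After 3 (deposit($1000)): balance=$2450.00 total_interest=$0.00
After 4 (deposit($200)): balance=$2650.00 total_interest=$0.00
After 5 (deposit($200)): balance=$2850.00 total_interest=$0.00
After 6 (deposit($200)): balance=$3050.00 total_interest=$0.00
After 7 (month_end (apply 2% monthly interest)): balance=$3111.00 total_interest=$61.00
After 8 (deposit($1000)): balance=$4111.00 total_interest=$61.00
After 9 (deposit($1000)): balance=$5111.00 total_interest=$61.00
After 10 (deposit($200)): balance=$5311.00 total_interest=$61.00
After 11 (deposit($100)): balance=$5411.00 total_interest=$61.00
After 12 (month_end (apply 2% monthly interest)): balance=$5519.22 total_interest=$169.22

Answer: 5519.22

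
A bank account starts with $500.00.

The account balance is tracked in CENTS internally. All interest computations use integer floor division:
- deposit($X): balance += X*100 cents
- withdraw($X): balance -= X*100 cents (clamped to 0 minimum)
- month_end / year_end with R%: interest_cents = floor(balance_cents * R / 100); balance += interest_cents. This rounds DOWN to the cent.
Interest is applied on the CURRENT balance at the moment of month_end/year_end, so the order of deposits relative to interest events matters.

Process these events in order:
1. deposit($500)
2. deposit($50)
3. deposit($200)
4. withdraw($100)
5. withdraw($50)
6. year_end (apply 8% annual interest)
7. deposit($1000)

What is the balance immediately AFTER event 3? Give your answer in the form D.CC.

After 1 (deposit($500)): balance=$1000.00 total_interest=$0.00
After 2 (deposit($50)): balance=$1050.00 total_interest=$0.00
After 3 (deposit($200)): balance=$1250.00 total_interest=$0.00

Answer: 1250.00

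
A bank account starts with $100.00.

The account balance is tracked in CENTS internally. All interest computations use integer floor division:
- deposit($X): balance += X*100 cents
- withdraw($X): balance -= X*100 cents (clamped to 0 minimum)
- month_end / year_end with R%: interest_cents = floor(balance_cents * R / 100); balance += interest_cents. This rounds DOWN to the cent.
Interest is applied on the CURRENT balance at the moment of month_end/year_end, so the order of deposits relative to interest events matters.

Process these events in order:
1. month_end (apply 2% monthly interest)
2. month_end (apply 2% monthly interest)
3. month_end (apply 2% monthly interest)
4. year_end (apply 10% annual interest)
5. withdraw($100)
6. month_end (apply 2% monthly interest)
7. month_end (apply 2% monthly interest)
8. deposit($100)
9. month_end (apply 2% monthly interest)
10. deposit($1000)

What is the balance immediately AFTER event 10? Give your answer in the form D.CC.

Answer: 1119.74

Derivation:
After 1 (month_end (apply 2% monthly interest)): balance=$102.00 total_interest=$2.00
After 2 (month_end (apply 2% monthly interest)): balance=$104.04 total_interest=$4.04
After 3 (month_end (apply 2% monthly interest)): balance=$106.12 total_interest=$6.12
After 4 (year_end (apply 10% annual interest)): balance=$116.73 total_interest=$16.73
After 5 (withdraw($100)): balance=$16.73 total_interest=$16.73
After 6 (month_end (apply 2% monthly interest)): balance=$17.06 total_interest=$17.06
After 7 (month_end (apply 2% monthly interest)): balance=$17.40 total_interest=$17.40
After 8 (deposit($100)): balance=$117.40 total_interest=$17.40
After 9 (month_end (apply 2% monthly interest)): balance=$119.74 total_interest=$19.74
After 10 (deposit($1000)): balance=$1119.74 total_interest=$19.74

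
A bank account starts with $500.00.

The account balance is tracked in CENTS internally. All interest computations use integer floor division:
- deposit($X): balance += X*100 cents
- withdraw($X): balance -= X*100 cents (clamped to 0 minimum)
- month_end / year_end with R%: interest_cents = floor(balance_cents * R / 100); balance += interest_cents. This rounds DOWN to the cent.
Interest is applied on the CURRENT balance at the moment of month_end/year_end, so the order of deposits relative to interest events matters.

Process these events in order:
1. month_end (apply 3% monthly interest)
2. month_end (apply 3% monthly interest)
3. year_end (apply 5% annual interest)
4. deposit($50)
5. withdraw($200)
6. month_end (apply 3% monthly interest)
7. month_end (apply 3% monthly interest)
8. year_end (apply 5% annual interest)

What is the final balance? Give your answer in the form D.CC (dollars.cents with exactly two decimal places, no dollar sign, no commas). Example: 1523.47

Answer: 453.32

Derivation:
After 1 (month_end (apply 3% monthly interest)): balance=$515.00 total_interest=$15.00
After 2 (month_end (apply 3% monthly interest)): balance=$530.45 total_interest=$30.45
After 3 (year_end (apply 5% annual interest)): balance=$556.97 total_interest=$56.97
After 4 (deposit($50)): balance=$606.97 total_interest=$56.97
After 5 (withdraw($200)): balance=$406.97 total_interest=$56.97
After 6 (month_end (apply 3% monthly interest)): balance=$419.17 total_interest=$69.17
After 7 (month_end (apply 3% monthly interest)): balance=$431.74 total_interest=$81.74
After 8 (year_end (apply 5% annual interest)): balance=$453.32 total_interest=$103.32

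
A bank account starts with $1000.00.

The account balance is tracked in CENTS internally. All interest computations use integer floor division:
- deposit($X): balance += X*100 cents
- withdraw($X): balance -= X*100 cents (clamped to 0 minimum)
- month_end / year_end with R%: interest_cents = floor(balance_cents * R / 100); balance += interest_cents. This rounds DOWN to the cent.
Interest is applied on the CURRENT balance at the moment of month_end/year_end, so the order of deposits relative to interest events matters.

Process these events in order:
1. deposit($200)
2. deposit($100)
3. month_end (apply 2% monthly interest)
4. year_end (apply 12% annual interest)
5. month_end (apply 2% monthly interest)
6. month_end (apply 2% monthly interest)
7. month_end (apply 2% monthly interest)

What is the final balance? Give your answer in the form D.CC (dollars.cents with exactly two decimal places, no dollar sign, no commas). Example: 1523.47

After 1 (deposit($200)): balance=$1200.00 total_interest=$0.00
After 2 (deposit($100)): balance=$1300.00 total_interest=$0.00
After 3 (month_end (apply 2% monthly interest)): balance=$1326.00 total_interest=$26.00
After 4 (year_end (apply 12% annual interest)): balance=$1485.12 total_interest=$185.12
After 5 (month_end (apply 2% monthly interest)): balance=$1514.82 total_interest=$214.82
After 6 (month_end (apply 2% monthly interest)): balance=$1545.11 total_interest=$245.11
After 7 (month_end (apply 2% monthly interest)): balance=$1576.01 total_interest=$276.01

Answer: 1576.01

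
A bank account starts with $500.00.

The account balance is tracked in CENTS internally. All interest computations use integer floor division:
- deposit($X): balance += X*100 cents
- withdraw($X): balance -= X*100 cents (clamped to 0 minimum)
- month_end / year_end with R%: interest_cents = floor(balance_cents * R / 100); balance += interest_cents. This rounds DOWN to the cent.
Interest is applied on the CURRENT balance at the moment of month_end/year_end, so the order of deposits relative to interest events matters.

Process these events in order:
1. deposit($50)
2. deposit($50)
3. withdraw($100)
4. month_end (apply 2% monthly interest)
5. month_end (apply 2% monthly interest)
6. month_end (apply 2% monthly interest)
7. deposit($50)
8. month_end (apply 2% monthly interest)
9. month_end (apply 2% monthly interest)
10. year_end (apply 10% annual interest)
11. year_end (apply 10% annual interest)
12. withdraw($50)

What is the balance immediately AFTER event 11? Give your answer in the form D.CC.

After 1 (deposit($50)): balance=$550.00 total_interest=$0.00
After 2 (deposit($50)): balance=$600.00 total_interest=$0.00
After 3 (withdraw($100)): balance=$500.00 total_interest=$0.00
After 4 (month_end (apply 2% monthly interest)): balance=$510.00 total_interest=$10.00
After 5 (month_end (apply 2% monthly interest)): balance=$520.20 total_interest=$20.20
After 6 (month_end (apply 2% monthly interest)): balance=$530.60 total_interest=$30.60
After 7 (deposit($50)): balance=$580.60 total_interest=$30.60
After 8 (month_end (apply 2% monthly interest)): balance=$592.21 total_interest=$42.21
After 9 (month_end (apply 2% monthly interest)): balance=$604.05 total_interest=$54.05
After 10 (year_end (apply 10% annual interest)): balance=$664.45 total_interest=$114.45
After 11 (year_end (apply 10% annual interest)): balance=$730.89 total_interest=$180.89

Answer: 730.89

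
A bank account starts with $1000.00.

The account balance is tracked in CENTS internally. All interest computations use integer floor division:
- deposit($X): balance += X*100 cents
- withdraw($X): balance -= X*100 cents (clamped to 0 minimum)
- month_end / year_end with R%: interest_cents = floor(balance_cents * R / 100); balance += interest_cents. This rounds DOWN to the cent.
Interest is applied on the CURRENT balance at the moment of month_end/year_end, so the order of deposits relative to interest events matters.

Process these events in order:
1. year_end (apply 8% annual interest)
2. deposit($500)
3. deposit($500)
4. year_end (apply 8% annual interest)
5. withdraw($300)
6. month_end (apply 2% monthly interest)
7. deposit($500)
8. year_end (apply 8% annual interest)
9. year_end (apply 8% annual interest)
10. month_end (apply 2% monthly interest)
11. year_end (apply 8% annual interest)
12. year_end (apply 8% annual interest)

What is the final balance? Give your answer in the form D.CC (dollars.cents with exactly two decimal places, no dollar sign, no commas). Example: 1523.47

After 1 (year_end (apply 8% annual interest)): balance=$1080.00 total_interest=$80.00
After 2 (deposit($500)): balance=$1580.00 total_interest=$80.00
After 3 (deposit($500)): balance=$2080.00 total_interest=$80.00
After 4 (year_end (apply 8% annual interest)): balance=$2246.40 total_interest=$246.40
After 5 (withdraw($300)): balance=$1946.40 total_interest=$246.40
After 6 (month_end (apply 2% monthly interest)): balance=$1985.32 total_interest=$285.32
After 7 (deposit($500)): balance=$2485.32 total_interest=$285.32
After 8 (year_end (apply 8% annual interest)): balance=$2684.14 total_interest=$484.14
After 9 (year_end (apply 8% annual interest)): balance=$2898.87 total_interest=$698.87
After 10 (month_end (apply 2% monthly interest)): balance=$2956.84 total_interest=$756.84
After 11 (year_end (apply 8% annual interest)): balance=$3193.38 total_interest=$993.38
After 12 (year_end (apply 8% annual interest)): balance=$3448.85 total_interest=$1248.85

Answer: 3448.85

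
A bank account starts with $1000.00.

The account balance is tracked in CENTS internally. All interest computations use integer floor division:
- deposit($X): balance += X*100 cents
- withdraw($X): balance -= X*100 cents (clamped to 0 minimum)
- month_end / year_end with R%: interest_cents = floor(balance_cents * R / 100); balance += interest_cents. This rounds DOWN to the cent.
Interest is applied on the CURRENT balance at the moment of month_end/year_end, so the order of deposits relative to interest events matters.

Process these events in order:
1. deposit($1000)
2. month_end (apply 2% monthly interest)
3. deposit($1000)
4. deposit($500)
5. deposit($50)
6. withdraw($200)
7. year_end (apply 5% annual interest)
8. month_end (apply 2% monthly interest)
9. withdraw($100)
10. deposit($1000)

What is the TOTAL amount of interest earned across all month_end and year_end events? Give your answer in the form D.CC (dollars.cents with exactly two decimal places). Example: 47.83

After 1 (deposit($1000)): balance=$2000.00 total_interest=$0.00
After 2 (month_end (apply 2% monthly interest)): balance=$2040.00 total_interest=$40.00
After 3 (deposit($1000)): balance=$3040.00 total_interest=$40.00
After 4 (deposit($500)): balance=$3540.00 total_interest=$40.00
After 5 (deposit($50)): balance=$3590.00 total_interest=$40.00
After 6 (withdraw($200)): balance=$3390.00 total_interest=$40.00
After 7 (year_end (apply 5% annual interest)): balance=$3559.50 total_interest=$209.50
After 8 (month_end (apply 2% monthly interest)): balance=$3630.69 total_interest=$280.69
After 9 (withdraw($100)): balance=$3530.69 total_interest=$280.69
After 10 (deposit($1000)): balance=$4530.69 total_interest=$280.69

Answer: 280.69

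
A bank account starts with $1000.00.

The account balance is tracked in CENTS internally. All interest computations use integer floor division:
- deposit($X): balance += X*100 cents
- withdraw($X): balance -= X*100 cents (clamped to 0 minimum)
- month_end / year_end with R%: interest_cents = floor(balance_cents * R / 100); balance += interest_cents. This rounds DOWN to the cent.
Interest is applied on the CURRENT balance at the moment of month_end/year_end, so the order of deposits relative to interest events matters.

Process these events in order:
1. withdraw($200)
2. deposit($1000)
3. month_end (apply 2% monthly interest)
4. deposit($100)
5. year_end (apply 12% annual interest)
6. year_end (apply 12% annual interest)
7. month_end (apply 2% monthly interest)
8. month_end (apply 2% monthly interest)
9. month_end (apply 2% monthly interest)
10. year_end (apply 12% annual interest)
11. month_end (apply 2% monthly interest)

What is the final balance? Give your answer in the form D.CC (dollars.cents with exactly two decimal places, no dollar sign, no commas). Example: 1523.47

After 1 (withdraw($200)): balance=$800.00 total_interest=$0.00
After 2 (deposit($1000)): balance=$1800.00 total_interest=$0.00
After 3 (month_end (apply 2% monthly interest)): balance=$1836.00 total_interest=$36.00
After 4 (deposit($100)): balance=$1936.00 total_interest=$36.00
After 5 (year_end (apply 12% annual interest)): balance=$2168.32 total_interest=$268.32
After 6 (year_end (apply 12% annual interest)): balance=$2428.51 total_interest=$528.51
After 7 (month_end (apply 2% monthly interest)): balance=$2477.08 total_interest=$577.08
After 8 (month_end (apply 2% monthly interest)): balance=$2526.62 total_interest=$626.62
After 9 (month_end (apply 2% monthly interest)): balance=$2577.15 total_interest=$677.15
After 10 (year_end (apply 12% annual interest)): balance=$2886.40 total_interest=$986.40
After 11 (month_end (apply 2% monthly interest)): balance=$2944.12 total_interest=$1044.12

Answer: 2944.12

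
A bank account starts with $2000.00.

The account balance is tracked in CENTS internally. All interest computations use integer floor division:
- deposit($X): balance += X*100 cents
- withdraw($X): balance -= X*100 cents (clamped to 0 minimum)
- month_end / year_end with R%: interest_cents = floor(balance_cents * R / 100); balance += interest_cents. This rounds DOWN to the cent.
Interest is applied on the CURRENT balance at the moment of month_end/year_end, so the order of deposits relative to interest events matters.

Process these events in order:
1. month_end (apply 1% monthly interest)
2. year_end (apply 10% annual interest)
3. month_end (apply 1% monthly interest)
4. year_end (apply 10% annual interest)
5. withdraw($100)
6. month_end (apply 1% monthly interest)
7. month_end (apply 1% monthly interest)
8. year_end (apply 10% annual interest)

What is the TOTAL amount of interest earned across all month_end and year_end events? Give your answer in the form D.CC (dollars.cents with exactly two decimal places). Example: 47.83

After 1 (month_end (apply 1% monthly interest)): balance=$2020.00 total_interest=$20.00
After 2 (year_end (apply 10% annual interest)): balance=$2222.00 total_interest=$222.00
After 3 (month_end (apply 1% monthly interest)): balance=$2244.22 total_interest=$244.22
After 4 (year_end (apply 10% annual interest)): balance=$2468.64 total_interest=$468.64
After 5 (withdraw($100)): balance=$2368.64 total_interest=$468.64
After 6 (month_end (apply 1% monthly interest)): balance=$2392.32 total_interest=$492.32
After 7 (month_end (apply 1% monthly interest)): balance=$2416.24 total_interest=$516.24
After 8 (year_end (apply 10% annual interest)): balance=$2657.86 total_interest=$757.86

Answer: 757.86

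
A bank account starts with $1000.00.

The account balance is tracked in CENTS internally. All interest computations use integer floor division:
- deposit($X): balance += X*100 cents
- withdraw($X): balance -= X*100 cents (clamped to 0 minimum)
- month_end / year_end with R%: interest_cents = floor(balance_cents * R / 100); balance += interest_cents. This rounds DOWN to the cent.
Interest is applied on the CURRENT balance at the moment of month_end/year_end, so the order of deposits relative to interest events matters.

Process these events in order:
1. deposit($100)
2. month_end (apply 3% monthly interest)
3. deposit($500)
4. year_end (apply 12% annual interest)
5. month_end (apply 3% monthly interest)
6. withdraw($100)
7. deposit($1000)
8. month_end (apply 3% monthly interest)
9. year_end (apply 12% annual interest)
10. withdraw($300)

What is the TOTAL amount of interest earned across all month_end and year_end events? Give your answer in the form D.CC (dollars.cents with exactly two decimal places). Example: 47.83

Answer: 711.40

Derivation:
After 1 (deposit($100)): balance=$1100.00 total_interest=$0.00
After 2 (month_end (apply 3% monthly interest)): balance=$1133.00 total_interest=$33.00
After 3 (deposit($500)): balance=$1633.00 total_interest=$33.00
After 4 (year_end (apply 12% annual interest)): balance=$1828.96 total_interest=$228.96
After 5 (month_end (apply 3% monthly interest)): balance=$1883.82 total_interest=$283.82
After 6 (withdraw($100)): balance=$1783.82 total_interest=$283.82
After 7 (deposit($1000)): balance=$2783.82 total_interest=$283.82
After 8 (month_end (apply 3% monthly interest)): balance=$2867.33 total_interest=$367.33
After 9 (year_end (apply 12% annual interest)): balance=$3211.40 total_interest=$711.40
After 10 (withdraw($300)): balance=$2911.40 total_interest=$711.40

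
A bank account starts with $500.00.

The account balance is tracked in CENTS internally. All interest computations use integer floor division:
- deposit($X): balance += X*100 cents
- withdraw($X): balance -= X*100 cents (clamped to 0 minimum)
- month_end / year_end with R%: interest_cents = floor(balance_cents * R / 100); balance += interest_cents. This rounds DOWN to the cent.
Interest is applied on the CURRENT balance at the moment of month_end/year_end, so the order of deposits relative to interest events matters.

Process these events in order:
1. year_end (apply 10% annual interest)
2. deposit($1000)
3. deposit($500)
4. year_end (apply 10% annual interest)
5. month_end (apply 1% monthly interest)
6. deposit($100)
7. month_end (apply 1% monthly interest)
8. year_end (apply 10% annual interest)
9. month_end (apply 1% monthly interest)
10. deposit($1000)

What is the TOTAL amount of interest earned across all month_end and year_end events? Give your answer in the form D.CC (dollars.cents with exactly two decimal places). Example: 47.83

After 1 (year_end (apply 10% annual interest)): balance=$550.00 total_interest=$50.00
After 2 (deposit($1000)): balance=$1550.00 total_interest=$50.00
After 3 (deposit($500)): balance=$2050.00 total_interest=$50.00
After 4 (year_end (apply 10% annual interest)): balance=$2255.00 total_interest=$255.00
After 5 (month_end (apply 1% monthly interest)): balance=$2277.55 total_interest=$277.55
After 6 (deposit($100)): balance=$2377.55 total_interest=$277.55
After 7 (month_end (apply 1% monthly interest)): balance=$2401.32 total_interest=$301.32
After 8 (year_end (apply 10% annual interest)): balance=$2641.45 total_interest=$541.45
After 9 (month_end (apply 1% monthly interest)): balance=$2667.86 total_interest=$567.86
After 10 (deposit($1000)): balance=$3667.86 total_interest=$567.86

Answer: 567.86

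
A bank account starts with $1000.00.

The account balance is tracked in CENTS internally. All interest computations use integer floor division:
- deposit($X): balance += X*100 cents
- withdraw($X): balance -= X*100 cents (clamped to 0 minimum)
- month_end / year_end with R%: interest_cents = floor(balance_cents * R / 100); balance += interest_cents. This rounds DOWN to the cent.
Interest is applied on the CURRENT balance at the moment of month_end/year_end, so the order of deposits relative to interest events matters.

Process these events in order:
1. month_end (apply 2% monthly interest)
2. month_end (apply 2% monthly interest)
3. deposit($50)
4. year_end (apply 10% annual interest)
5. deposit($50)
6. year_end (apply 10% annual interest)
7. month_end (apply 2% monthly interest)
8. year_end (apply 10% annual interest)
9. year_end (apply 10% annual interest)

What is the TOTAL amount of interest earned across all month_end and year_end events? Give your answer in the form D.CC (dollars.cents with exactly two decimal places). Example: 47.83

Answer: 596.24

Derivation:
After 1 (month_end (apply 2% monthly interest)): balance=$1020.00 total_interest=$20.00
After 2 (month_end (apply 2% monthly interest)): balance=$1040.40 total_interest=$40.40
After 3 (deposit($50)): balance=$1090.40 total_interest=$40.40
After 4 (year_end (apply 10% annual interest)): balance=$1199.44 total_interest=$149.44
After 5 (deposit($50)): balance=$1249.44 total_interest=$149.44
After 6 (year_end (apply 10% annual interest)): balance=$1374.38 total_interest=$274.38
After 7 (month_end (apply 2% monthly interest)): balance=$1401.86 total_interest=$301.86
After 8 (year_end (apply 10% annual interest)): balance=$1542.04 total_interest=$442.04
After 9 (year_end (apply 10% annual interest)): balance=$1696.24 total_interest=$596.24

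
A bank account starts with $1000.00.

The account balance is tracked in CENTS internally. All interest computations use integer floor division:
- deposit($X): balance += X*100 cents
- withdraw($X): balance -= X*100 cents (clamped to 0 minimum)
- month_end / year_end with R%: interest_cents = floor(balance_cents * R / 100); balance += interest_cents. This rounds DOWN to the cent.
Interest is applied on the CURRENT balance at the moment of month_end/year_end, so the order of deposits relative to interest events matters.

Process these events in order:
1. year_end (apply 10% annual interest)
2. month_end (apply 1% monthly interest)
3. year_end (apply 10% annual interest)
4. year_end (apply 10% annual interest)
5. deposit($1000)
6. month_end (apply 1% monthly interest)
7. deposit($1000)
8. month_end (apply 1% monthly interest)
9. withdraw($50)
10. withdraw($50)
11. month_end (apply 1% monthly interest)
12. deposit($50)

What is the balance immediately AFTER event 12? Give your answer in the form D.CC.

After 1 (year_end (apply 10% annual interest)): balance=$1100.00 total_interest=$100.00
After 2 (month_end (apply 1% monthly interest)): balance=$1111.00 total_interest=$111.00
After 3 (year_end (apply 10% annual interest)): balance=$1222.10 total_interest=$222.10
After 4 (year_end (apply 10% annual interest)): balance=$1344.31 total_interest=$344.31
After 5 (deposit($1000)): balance=$2344.31 total_interest=$344.31
After 6 (month_end (apply 1% monthly interest)): balance=$2367.75 total_interest=$367.75
After 7 (deposit($1000)): balance=$3367.75 total_interest=$367.75
After 8 (month_end (apply 1% monthly interest)): balance=$3401.42 total_interest=$401.42
After 9 (withdraw($50)): balance=$3351.42 total_interest=$401.42
After 10 (withdraw($50)): balance=$3301.42 total_interest=$401.42
After 11 (month_end (apply 1% monthly interest)): balance=$3334.43 total_interest=$434.43
After 12 (deposit($50)): balance=$3384.43 total_interest=$434.43

Answer: 3384.43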